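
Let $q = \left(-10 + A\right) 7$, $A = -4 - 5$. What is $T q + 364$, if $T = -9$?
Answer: $1561$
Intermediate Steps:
$A = -9$ ($A = -4 - 5 = -9$)
$q = -133$ ($q = \left(-10 - 9\right) 7 = \left(-19\right) 7 = -133$)
$T q + 364 = \left(-9\right) \left(-133\right) + 364 = 1197 + 364 = 1561$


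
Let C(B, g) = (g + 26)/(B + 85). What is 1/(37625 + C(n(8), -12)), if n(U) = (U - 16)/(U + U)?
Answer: 169/6358653 ≈ 2.6578e-5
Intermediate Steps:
n(U) = (-16 + U)/(2*U) (n(U) = (-16 + U)/((2*U)) = (-16 + U)*(1/(2*U)) = (-16 + U)/(2*U))
C(B, g) = (26 + g)/(85 + B)
1/(37625 + C(n(8), -12)) = 1/(37625 + (26 - 12)/(85 + (1/2)*(-16 + 8)/8)) = 1/(37625 + 14/(85 + (1/2)*(1/8)*(-8))) = 1/(37625 + 14/(85 - 1/2)) = 1/(37625 + 14/(169/2)) = 1/(37625 + (2/169)*14) = 1/(37625 + 28/169) = 1/(6358653/169) = 169/6358653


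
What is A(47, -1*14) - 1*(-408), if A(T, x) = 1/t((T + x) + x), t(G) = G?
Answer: 7753/19 ≈ 408.05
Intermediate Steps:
A(T, x) = 1/(T + 2*x) (A(T, x) = 1/((T + x) + x) = 1/(T + 2*x))
A(47, -1*14) - 1*(-408) = 1/(47 + 2*(-1*14)) - 1*(-408) = 1/(47 + 2*(-14)) + 408 = 1/(47 - 28) + 408 = 1/19 + 408 = 7753/19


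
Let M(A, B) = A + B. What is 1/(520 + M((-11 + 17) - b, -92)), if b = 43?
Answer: 1/391 ≈ 0.0025575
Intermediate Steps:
1/(520 + M((-11 + 17) - b, -92)) = 1/(520 + (((-11 + 17) - 1*43) - 92)) = 1/(520 + ((6 - 43) - 92)) = 1/(520 + (-37 - 92)) = 1/(520 - 129) = 1/391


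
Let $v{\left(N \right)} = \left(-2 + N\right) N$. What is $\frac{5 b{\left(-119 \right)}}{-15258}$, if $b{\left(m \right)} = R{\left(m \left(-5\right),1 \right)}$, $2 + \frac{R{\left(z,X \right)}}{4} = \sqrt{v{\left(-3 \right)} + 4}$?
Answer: $\frac{20}{7629} - \frac{10 \sqrt{19}}{7629} \approx -0.003092$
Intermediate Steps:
$v{\left(N \right)} = N \left(-2 + N\right)$
$R{\left(z,X \right)} = -8 + 4 \sqrt{19}$ ($R{\left(z,X \right)} = -8 + 4 \sqrt{- 3 \left(-2 - 3\right) + 4} = -8 + 4 \sqrt{\left(-3\right) \left(-5\right) + 4} = -8 + 4 \sqrt{15 + 4} = -8 + 4 \sqrt{19}$)
$b{\left(m \right)} = -8 + 4 \sqrt{19}$
$\frac{5 b{\left(-119 \right)}}{-15258} = \frac{5 \left(-8 + 4 \sqrt{19}\right)}{-15258} = \left(-40 + 20 \sqrt{19}\right) \left(- \frac{1}{15258}\right) = \frac{20}{7629} - \frac{10 \sqrt{19}}{7629}$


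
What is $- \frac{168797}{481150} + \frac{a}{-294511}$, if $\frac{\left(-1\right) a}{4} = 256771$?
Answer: $\frac{444468893333}{141703967650} \approx 3.1366$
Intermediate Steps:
$a = -1027084$ ($a = \left(-4\right) 256771 = -1027084$)
$- \frac{168797}{481150} + \frac{a}{-294511} = - \frac{168797}{481150} - \frac{1027084}{-294511} = \left(-168797\right) \frac{1}{481150} - - \frac{1027084}{294511} = - \frac{168797}{481150} + \frac{1027084}{294511} = \frac{444468893333}{141703967650}$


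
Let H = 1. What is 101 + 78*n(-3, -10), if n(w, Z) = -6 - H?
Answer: -445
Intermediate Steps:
n(w, Z) = -7 (n(w, Z) = -6 - 1*1 = -6 - 1 = -7)
101 + 78*n(-3, -10) = 101 + 78*(-7) = 101 - 546 = -445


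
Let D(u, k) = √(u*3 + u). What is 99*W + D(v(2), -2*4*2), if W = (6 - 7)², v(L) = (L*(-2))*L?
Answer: 99 + 4*I*√2 ≈ 99.0 + 5.6569*I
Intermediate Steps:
v(L) = -2*L² (v(L) = (-2*L)*L = -2*L²)
D(u, k) = 2*√u (D(u, k) = √(3*u + u) = √(4*u) = 2*√u)
W = 1 (W = (-1)² = 1)
99*W + D(v(2), -2*4*2) = 99*1 + 2*√(-2*2²) = 99 + 2*√(-2*4) = 99 + 2*√(-8) = 99 + 2*(2*I*√2) = 99 + 4*I*√2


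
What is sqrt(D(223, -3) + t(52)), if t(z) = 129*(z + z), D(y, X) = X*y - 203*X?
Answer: 6*sqrt(371) ≈ 115.57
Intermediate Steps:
D(y, X) = -203*X + X*y
t(z) = 258*z (t(z) = 129*(2*z) = 258*z)
sqrt(D(223, -3) + t(52)) = sqrt(-3*(-203 + 223) + 258*52) = sqrt(-3*20 + 13416) = sqrt(-60 + 13416) = sqrt(13356) = 6*sqrt(371)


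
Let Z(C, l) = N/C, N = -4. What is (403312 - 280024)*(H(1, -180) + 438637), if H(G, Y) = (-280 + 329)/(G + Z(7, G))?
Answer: 54092774384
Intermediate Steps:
Z(C, l) = -4/C
H(G, Y) = 49/(-4/7 + G) (H(G, Y) = (-280 + 329)/(G - 4/7) = 49/(G - 4*1/7) = 49/(G - 4/7) = 49/(-4/7 + G))
(403312 - 280024)*(H(1, -180) + 438637) = (403312 - 280024)*(343/(-4 + 7*1) + 438637) = 123288*(343/(-4 + 7) + 438637) = 123288*(343/3 + 438637) = 123288*(1316254/3) = 54092774384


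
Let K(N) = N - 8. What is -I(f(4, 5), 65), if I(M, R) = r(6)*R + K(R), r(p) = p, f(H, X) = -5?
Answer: -447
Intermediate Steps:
K(N) = -8 + N
I(M, R) = -8 + 7*R (I(M, R) = 6*R + (-8 + R) = -8 + 7*R)
-I(f(4, 5), 65) = -(-8 + 7*65) = -(-8 + 455) = -1*447 = -447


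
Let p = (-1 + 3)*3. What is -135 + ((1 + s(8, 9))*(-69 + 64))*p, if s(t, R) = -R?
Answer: 105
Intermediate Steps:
p = 6 (p = 2*3 = 6)
-135 + ((1 + s(8, 9))*(-69 + 64))*p = -135 + ((1 - 1*9)*(-69 + 64))*6 = -135 + ((1 - 9)*(-5))*6 = -135 - 8*(-5)*6 = -135 + 40*6 = -135 + 240 = 105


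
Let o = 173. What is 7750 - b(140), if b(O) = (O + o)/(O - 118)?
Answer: 170187/22 ≈ 7735.8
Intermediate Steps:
b(O) = (173 + O)/(-118 + O) (b(O) = (O + 173)/(O - 118) = (173 + O)/(-118 + O))
7750 - b(140) = 7750 - (173 + 140)/(-118 + 140) = 7750 - 313/22 = 170187/22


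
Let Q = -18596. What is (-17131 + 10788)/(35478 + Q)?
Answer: -6343/16882 ≈ -0.37573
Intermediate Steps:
(-17131 + 10788)/(35478 + Q) = (-17131 + 10788)/(35478 - 18596) = -6343/16882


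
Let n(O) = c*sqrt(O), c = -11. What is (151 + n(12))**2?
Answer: 24253 - 6644*sqrt(3) ≈ 12745.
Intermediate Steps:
n(O) = -11*sqrt(O)
(151 + n(12))**2 = (151 - 22*sqrt(3))**2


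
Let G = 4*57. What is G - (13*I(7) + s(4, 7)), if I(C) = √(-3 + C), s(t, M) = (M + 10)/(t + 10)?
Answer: 2811/14 ≈ 200.79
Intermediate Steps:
s(t, M) = (10 + M)/(10 + t)
G = 228
G - (13*I(7) + s(4, 7)) = 228 - (13*√(-3 + 7) + (10 + 7)/(10 + 4)) = 228 - (13*√4 + 17/14) = 228 - (13*2 + (1/14)*17) = 228 - (26 + 17/14) = 228 - 1*381/14 = 228 - 381/14 = 2811/14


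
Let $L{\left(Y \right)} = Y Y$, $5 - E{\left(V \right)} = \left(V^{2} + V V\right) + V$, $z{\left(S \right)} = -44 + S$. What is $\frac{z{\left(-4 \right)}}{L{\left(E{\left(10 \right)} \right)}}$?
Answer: $- \frac{48}{42025} \approx -0.0011422$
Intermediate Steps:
$E{\left(V \right)} = 5 - V - 2 V^{2}$ ($E{\left(V \right)} = 5 - \left(\left(V^{2} + V V\right) + V\right) = 5 - \left(\left(V^{2} + V^{2}\right) + V\right) = 5 - \left(2 V^{2} + V\right) = 5 - \left(V + 2 V^{2}\right) = 5 - V - 2 V^{2}$)
$L{\left(Y \right)} = Y^{2}$
$\frac{z{\left(-4 \right)}}{L{\left(E{\left(10 \right)} \right)}} = \frac{-44 - 4}{\left(5 - 10 - 2 \cdot 10^{2}\right)^{2}} = - \frac{48}{\left(5 - 10 - 200\right)^{2}} = - \frac{48}{\left(-205\right)^{2}} = - \frac{48}{42025}$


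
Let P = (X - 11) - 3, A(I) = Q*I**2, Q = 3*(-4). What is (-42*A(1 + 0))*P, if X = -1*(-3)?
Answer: -5544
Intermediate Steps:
Q = -12
X = 3
A(I) = -12*I**2
P = -11 (P = (3 - 11) - 3 = -8 - 3 = -11)
(-42*A(1 + 0))*P = -(-504)*(1 + 0)**2*(-11) = -(-504)*1**2*(-11) = -(-504)*(-11) = -42*(-12)*(-11) = 504*(-11) = -5544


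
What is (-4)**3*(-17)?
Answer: 1088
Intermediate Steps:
(-4)**3*(-17) = -64*(-17) = 1088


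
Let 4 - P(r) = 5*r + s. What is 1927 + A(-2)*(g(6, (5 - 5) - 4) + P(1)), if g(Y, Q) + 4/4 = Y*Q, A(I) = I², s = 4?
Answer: 1807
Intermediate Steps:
P(r) = -5*r (P(r) = 4 - (5*r + 4) = 4 - (4 + 5*r) = 4 + (-4 - 5*r) = -5*r)
g(Y, Q) = -1 + Q*Y (g(Y, Q) = -1 + Y*Q = -1 + Q*Y)
1927 + A(-2)*(g(6, (5 - 5) - 4) + P(1)) = 1927 + (-2)²*((-1 + ((5 - 5) - 4)*6) - 5*1) = 1927 + 4*((-1 + (0 - 4)*6) - 5) = 1927 + 4*((-1 - 4*6) - 5) = 1927 + 4*((-1 - 24) - 5) = 1927 + 4*(-25 - 5) = 1927 + 4*(-30) = 1927 - 120 = 1807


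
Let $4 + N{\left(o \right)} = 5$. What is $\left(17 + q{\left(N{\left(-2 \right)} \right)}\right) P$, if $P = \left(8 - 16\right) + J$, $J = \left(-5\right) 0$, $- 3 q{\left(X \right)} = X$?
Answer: $- \frac{400}{3} \approx -133.33$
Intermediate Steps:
$N{\left(o \right)} = 1$ ($N{\left(o \right)} = -4 + 5 = 1$)
$q{\left(X \right)} = - \frac{X}{3}$
$J = 0$
$P = -8$ ($P = \left(8 - 16\right) + 0 = -8 + 0 = -8$)
$\left(17 + q{\left(N{\left(-2 \right)} \right)}\right) P = \left(17 - \frac{1}{3}\right) \left(-8\right) = \frac{50}{3} \left(-8\right) = - \frac{400}{3}$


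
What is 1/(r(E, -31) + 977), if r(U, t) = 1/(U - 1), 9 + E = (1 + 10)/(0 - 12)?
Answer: 131/127975 ≈ 0.0010236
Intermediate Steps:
E = -119/12 (E = -9 + (1 + 10)/(0 - 12) = -9 + 11/(-12) = -9 + 11*(-1/12) = -9 - 11/12 = -119/12 ≈ -9.9167)
r(U, t) = 1/(-1 + U)
1/(r(E, -31) + 977) = 1/(1/(-1 - 119/12) + 977) = 1/(1/(-131/12) + 977) = 1/(-12/131 + 977) = 1/(127975/131) = 131/127975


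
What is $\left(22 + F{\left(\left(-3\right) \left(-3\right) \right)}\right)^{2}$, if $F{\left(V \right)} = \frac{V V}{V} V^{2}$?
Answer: $564001$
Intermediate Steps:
$F{\left(V \right)} = V^{3}$ ($F{\left(V \right)} = \frac{V^{2}}{V} V^{2} = V V^{2} = V^{3}$)
$\left(22 + F{\left(\left(-3\right) \left(-3\right) \right)}\right)^{2} = \left(22 + \left(\left(-3\right) \left(-3\right)\right)^{3}\right)^{2} = \left(22 + 9^{3}\right)^{2} = \left(22 + 729\right)^{2} = 751^{2} = 564001$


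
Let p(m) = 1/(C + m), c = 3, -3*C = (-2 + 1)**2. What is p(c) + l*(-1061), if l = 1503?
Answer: -12757461/8 ≈ -1.5947e+6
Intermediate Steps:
C = -1/3 (C = -(-2 + 1)**2/3 = -1/3*(-1)**2 = -1/3*1 = -1/3 ≈ -0.33333)
p(m) = 1/(-1/3 + m)
p(c) + l*(-1061) = 3/(-1 + 3*3) + 1503*(-1061) = 3/(-1 + 9) - 1594683 = 3/8 - 1594683 = -12757461/8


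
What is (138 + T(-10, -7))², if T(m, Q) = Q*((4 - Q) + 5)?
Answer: 676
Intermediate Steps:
T(m, Q) = Q*(9 - Q)
(138 + T(-10, -7))² = (138 - 7*(9 - 1*(-7)))² = (138 - 7*(9 + 7))² = (138 - 7*16)² = (138 - 112)² = 26² = 676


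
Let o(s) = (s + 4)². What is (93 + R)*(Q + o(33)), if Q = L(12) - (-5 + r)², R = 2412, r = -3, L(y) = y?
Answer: 3299085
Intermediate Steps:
o(s) = (4 + s)²
Q = -52 (Q = 12 - (-5 - 3)² = 12 - 1*(-8)² = 12 - 1*64 = 12 - 64 = -52)
(93 + R)*(Q + o(33)) = (93 + 2412)*(-52 + (4 + 33)²) = 2505*(-52 + 37²) = 2505*(-52 + 1369) = 2505*1317 = 3299085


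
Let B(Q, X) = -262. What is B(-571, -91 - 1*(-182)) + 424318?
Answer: 424056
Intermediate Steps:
B(-571, -91 - 1*(-182)) + 424318 = -262 + 424318 = 424056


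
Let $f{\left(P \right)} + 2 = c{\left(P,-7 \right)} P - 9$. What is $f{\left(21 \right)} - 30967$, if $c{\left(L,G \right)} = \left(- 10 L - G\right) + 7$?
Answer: $-35094$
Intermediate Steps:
$c{\left(L,G \right)} = 7 - G - 10 L$ ($c{\left(L,G \right)} = \left(- G - 10 L\right) + 7 = 7 - G - 10 L$)
$f{\left(P \right)} = -11 + P \left(14 - 10 P\right)$ ($f{\left(P \right)} = -2 + \left(\left(7 - -7 - 10 P\right) P - 9\right) = -2 + \left(\left(7 + 7 - 10 P\right) P - 9\right) = -2 + \left(\left(14 - 10 P\right) P - 9\right) = -2 + \left(P \left(14 - 10 P\right) - 9\right) = -2 + \left(-9 + P \left(14 - 10 P\right)\right) = -11 + P \left(14 - 10 P\right)$)
$f{\left(21 \right)} - 30967 = \left(-11 - 10 \cdot 21^{2} + 14 \cdot 21\right) - 30967 = \left(-11 - 4410 + 294\right) - 30967 = -4127 - 30967 = -35094$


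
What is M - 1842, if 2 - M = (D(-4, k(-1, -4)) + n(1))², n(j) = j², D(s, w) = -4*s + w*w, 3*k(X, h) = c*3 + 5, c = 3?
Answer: -270841/81 ≈ -3343.7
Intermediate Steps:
k(X, h) = 14/3 (k(X, h) = (3*3 + 5)/3 = (9 + 5)/3 = (⅓)*14 = 14/3)
D(s, w) = w² - 4*s (D(s, w) = -4*s + w² = w² - 4*s)
M = -121639/81 (M = 2 - (((14/3)² - 4*(-4)) + 1²)² = 2 - ((196/9 + 16) + 1)² = 2 - (340/9 + 1)² = 2 - (349/9)² = 2 - 1*121801/81 = 2 - 121801/81 = -121639/81 ≈ -1501.7)
M - 1842 = -121639/81 - 1842 = -270841/81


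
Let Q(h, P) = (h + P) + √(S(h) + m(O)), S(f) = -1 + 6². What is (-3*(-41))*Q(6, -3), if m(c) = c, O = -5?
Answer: 369 + 123*√30 ≈ 1042.7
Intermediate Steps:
S(f) = 35 (S(f) = -1 + 36 = 35)
Q(h, P) = P + h + √30 (Q(h, P) = (h + P) + √(35 - 5) = (P + h) + √30 = P + h + √30)
(-3*(-41))*Q(6, -3) = (-3*(-41))*(-3 + 6 + √30) = 123*(3 + √30) = 369 + 123*√30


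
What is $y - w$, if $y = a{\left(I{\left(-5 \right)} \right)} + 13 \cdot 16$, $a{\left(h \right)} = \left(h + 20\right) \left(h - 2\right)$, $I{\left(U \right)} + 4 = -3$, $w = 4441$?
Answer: $-4350$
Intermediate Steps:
$I{\left(U \right)} = -7$ ($I{\left(U \right)} = -4 - 3 = -7$)
$a{\left(h \right)} = \left(-2 + h\right) \left(20 + h\right)$ ($a{\left(h \right)} = \left(20 + h\right) \left(-2 + h\right) = \left(-2 + h\right) \left(20 + h\right)$)
$y = 91$ ($y = \left(-40 + \left(-7\right)^{2} + 18 \left(-7\right)\right) + 13 \cdot 16 = \left(-40 + 49 - 126\right) + 208 = -117 + 208 = 91$)
$y - w = 91 - 4441 = -4350$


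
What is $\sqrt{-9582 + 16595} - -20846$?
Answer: $20846 + \sqrt{7013} \approx 20930.0$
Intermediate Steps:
$\sqrt{-9582 + 16595} - -20846 = \sqrt{7013} + 20846 = 20846 + \sqrt{7013}$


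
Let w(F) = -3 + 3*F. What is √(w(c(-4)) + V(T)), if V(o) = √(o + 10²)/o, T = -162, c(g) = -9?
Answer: √(-9720 - 2*I*√62)/18 ≈ 0.004437 - 5.4772*I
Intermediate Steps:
V(o) = √(100 + o)/o (V(o) = √(o + 100)/o = √(100 + o)/o)
√(w(c(-4)) + V(T)) = √((-3 + 3*(-9)) + √(100 - 162)/(-162)) = √((-3 - 27) - I*√62/162) = √(-30 - I*√62/162)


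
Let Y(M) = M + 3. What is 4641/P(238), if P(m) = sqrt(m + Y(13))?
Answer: 4641*sqrt(254)/254 ≈ 291.20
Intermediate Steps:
Y(M) = 3 + M
P(m) = sqrt(16 + m) (P(m) = sqrt(m + (3 + 13)) = sqrt(m + 16) = sqrt(16 + m))
4641/P(238) = 4641/(sqrt(16 + 238)) = 4641/(sqrt(254)) = 4641*(sqrt(254)/254) = 4641*sqrt(254)/254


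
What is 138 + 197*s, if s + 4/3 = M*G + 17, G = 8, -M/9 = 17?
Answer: -713711/3 ≈ -2.3790e+5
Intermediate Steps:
M = -153 (M = -9*17 = -153)
s = -3625/3 (s = -4/3 + (-153*8 + 17) = -4/3 + (-1224 + 17) = -4/3 - 1207 = -3625/3 ≈ -1208.3)
138 + 197*s = 138 + 197*(-3625/3) = 138 - 714125/3 = -713711/3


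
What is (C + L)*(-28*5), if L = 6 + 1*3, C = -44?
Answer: 4900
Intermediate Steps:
L = 9 (L = 6 + 3 = 9)
(C + L)*(-28*5) = (-44 + 9)*(-28*5) = -35*(-140) = 4900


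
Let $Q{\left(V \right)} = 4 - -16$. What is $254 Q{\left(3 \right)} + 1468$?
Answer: $6548$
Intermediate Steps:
$Q{\left(V \right)} = 20$ ($Q{\left(V \right)} = 4 + 16 = 20$)
$254 Q{\left(3 \right)} + 1468 = 254 \cdot 20 + 1468 = 5080 + 1468 = 6548$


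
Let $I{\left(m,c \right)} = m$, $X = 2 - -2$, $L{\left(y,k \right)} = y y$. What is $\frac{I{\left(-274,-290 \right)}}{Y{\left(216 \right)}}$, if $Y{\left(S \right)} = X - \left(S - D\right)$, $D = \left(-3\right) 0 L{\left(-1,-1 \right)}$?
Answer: $\frac{137}{106} \approx 1.2925$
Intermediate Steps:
$L{\left(y,k \right)} = y^{2}$
$D = 0$ ($D = \left(-3\right) 0 \left(-1\right)^{2} = 0 \cdot 1 = 0$)
$X = 4$ ($X = 2 + 2 = 4$)
$Y{\left(S \right)} = 4 - S$ ($Y{\left(S \right)} = 4 - \left(S - 0\right) = 4 - \left(S + 0\right) = 4 - S$)
$\frac{I{\left(-274,-290 \right)}}{Y{\left(216 \right)}} = - \frac{274}{4 - 216} = - \frac{274}{-212} = \left(-274\right) \left(- \frac{1}{212}\right) = \frac{137}{106}$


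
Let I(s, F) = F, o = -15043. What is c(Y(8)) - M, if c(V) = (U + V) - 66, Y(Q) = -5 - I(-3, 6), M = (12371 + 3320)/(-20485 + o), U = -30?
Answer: -3785805/35528 ≈ -106.56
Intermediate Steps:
M = -15691/35528 (M = (12371 + 3320)/(-20485 - 15043) = 15691/(-35528) = 15691*(-1/35528) = -15691/35528 ≈ -0.44165)
Y(Q) = -11 (Y(Q) = -5 - 1*6 = -5 - 6 = -11)
c(V) = -96 + V (c(V) = (-30 + V) - 66 = -96 + V)
c(Y(8)) - M = (-96 - 11) - 1*(-15691/35528) = -107 + 15691/35528 = -3785805/35528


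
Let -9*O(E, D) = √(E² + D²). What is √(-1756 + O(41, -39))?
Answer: √(-15804 - √3202)/3 ≈ 41.98*I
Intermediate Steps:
O(E, D) = -√(D² + E²)/9 (O(E, D) = -√(E² + D²)/9 = -√(D² + E²)/9)
√(-1756 + O(41, -39)) = √(-1756 - √((-39)² + 41²)/9) = √(-1756 - √(1521 + 1681)/9) = √(-1756 - √3202/9)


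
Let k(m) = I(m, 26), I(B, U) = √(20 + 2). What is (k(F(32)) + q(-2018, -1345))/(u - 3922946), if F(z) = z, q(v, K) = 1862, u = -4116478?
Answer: -931/4019712 - √22/8039424 ≈ -0.00023219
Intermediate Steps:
I(B, U) = √22
k(m) = √22
(k(F(32)) + q(-2018, -1345))/(u - 3922946) = (√22 + 1862)/(-4116478 - 3922946) = (1862 + √22)/(-8039424) = (1862 + √22)*(-1/8039424) = -931/4019712 - √22/8039424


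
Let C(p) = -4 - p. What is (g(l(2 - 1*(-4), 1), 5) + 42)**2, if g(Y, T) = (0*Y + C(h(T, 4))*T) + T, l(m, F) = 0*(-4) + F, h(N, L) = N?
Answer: 4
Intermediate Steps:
l(m, F) = F (l(m, F) = 0 + F = F)
g(Y, T) = T + T*(-4 - T) (g(Y, T) = (0*Y + (-4 - T)*T) + T = (0 + T*(-4 - T)) + T = T*(-4 - T) + T = T + T*(-4 - T))
(g(l(2 - 1*(-4), 1), 5) + 42)**2 = (-1*5*(3 + 5) + 42)**2 = (-1*5*8 + 42)**2 = (-40 + 42)**2 = 2**2 = 4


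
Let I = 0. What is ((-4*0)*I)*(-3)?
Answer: 0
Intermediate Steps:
((-4*0)*I)*(-3) = (-4*0*0)*(-3) = (0*0)*(-3) = 0*(-3) = 0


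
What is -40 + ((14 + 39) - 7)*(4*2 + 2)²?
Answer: 4560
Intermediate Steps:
-40 + ((14 + 39) - 7)*(4*2 + 2)² = -40 + (53 - 7)*(8 + 2)² = -40 + 46*10² = -40 + 46*100 = -40 + 4600 = 4560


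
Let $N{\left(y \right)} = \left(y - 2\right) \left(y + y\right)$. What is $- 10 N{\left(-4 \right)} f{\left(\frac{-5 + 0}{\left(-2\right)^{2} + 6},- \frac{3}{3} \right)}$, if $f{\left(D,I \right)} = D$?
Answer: $240$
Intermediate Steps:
$N{\left(y \right)} = 2 y \left(-2 + y\right)$ ($N{\left(y \right)} = \left(-2 + y\right) 2 y = 2 y \left(-2 + y\right)$)
$- 10 N{\left(-4 \right)} f{\left(\frac{-5 + 0}{\left(-2\right)^{2} + 6},- \frac{3}{3} \right)} = - 10 \cdot 2 \left(-4\right) \left(-2 - 4\right) \frac{-5 + 0}{\left(-2\right)^{2} + 6} = - 10 \cdot 2 \left(-4\right) \left(-6\right) \left(- \frac{5}{4 + 6}\right) = \left(-10\right) 48 \left(- \frac{5}{10}\right) = - 480 \left(\left(-5\right) \frac{1}{10}\right) = \left(-480\right) \left(- \frac{1}{2}\right) = 240$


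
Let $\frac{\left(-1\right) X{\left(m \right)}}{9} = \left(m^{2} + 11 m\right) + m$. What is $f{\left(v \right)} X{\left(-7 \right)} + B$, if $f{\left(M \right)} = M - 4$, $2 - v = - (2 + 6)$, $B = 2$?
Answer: $1892$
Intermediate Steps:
$v = 10$ ($v = 2 - - (2 + 6) = 2 - \left(-1\right) 8 = 2 - -8 = 2 + 8 = 10$)
$X{\left(m \right)} = - 108 m - 9 m^{2}$ ($X{\left(m \right)} = - 9 \left(\left(m^{2} + 11 m\right) + m\right) = - 9 \left(m^{2} + 12 m\right) = - 108 m - 9 m^{2}$)
$f{\left(M \right)} = -4 + M$ ($f{\left(M \right)} = M - 4 = -4 + M$)
$f{\left(v \right)} X{\left(-7 \right)} + B = \left(-4 + 10\right) \left(\left(-9\right) \left(-7\right) \left(12 - 7\right)\right) + 2 = 6 \left(\left(-9\right) \left(-7\right) 5\right) + 2 = 6 \cdot 315 + 2 = 1890 + 2 = 1892$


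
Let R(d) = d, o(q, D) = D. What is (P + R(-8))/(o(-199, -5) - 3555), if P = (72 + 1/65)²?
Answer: -21877961/15041000 ≈ -1.4546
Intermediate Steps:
P = 21911761/4225 (P = (72 + 1/65)² = (4681/65)² = 21911761/4225 ≈ 5186.2)
(P + R(-8))/(o(-199, -5) - 3555) = (21911761/4225 - 8)/(-5 - 3555) = (21877961/4225)/(-3560) = (21877961/4225)*(-1/3560) = -21877961/15041000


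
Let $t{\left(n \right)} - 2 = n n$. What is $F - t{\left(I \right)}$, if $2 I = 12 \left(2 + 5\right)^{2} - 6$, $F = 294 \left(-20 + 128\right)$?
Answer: $-52931$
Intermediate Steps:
$F = 31752$ ($F = 294 \cdot 108 = 31752$)
$I = 291$ ($I = \frac{12 \left(2 + 5\right)^{2} - 6}{2} = \frac{12 \cdot 7^{2} - 6}{2} = \frac{12 \cdot 49 - 6}{2} = \frac{588 - 6}{2} = \frac{1}{2} \cdot 582 = 291$)
$t{\left(n \right)} = 2 + n^{2}$ ($t{\left(n \right)} = 2 + n n = 2 + n^{2}$)
$F - t{\left(I \right)} = 31752 - \left(2 + 291^{2}\right) = 31752 - \left(2 + 84681\right) = 31752 - 84683 = -52931$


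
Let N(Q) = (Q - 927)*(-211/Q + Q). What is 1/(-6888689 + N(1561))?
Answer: -1561/9208496189 ≈ -1.6952e-7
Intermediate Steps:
N(Q) = (-927 + Q)*(Q - 211/Q)
1/(-6888689 + N(1561)) = 1/(-6888689 + (-211 + 1561² - 927*1561 + 195597/1561)) = 1/(-6888689 + (-211 + 2436721 - 1447047 + 195597*(1/1561))) = 1/(-6888689 + (-211 + 2436721 - 1447047 + 195597/1561)) = 1/(-6888689 + 1544747340/1561) = 1/(-9208496189/1561) = -1561/9208496189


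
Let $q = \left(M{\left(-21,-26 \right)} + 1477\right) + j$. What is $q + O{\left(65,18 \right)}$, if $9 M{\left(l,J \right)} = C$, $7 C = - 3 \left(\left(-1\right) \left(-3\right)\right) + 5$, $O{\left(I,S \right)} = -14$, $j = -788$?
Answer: $\frac{42521}{63} \approx 674.94$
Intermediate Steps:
$C = - \frac{4}{7}$ ($C = \frac{- 3 \left(\left(-1\right) \left(-3\right)\right) + 5}{7} = \frac{\left(-3\right) 3 + 5}{7} = \frac{-9 + 5}{7} = \frac{1}{7} \left(-4\right) = - \frac{4}{7} \approx -0.57143$)
$M{\left(l,J \right)} = - \frac{4}{63}$ ($M{\left(l,J \right)} = \frac{1}{9} \left(- \frac{4}{7}\right) = - \frac{4}{63}$)
$q = \frac{43403}{63}$ ($q = \left(- \frac{4}{63} + 1477\right) - 788 = \frac{93047}{63} - 788 = \frac{43403}{63} \approx 688.94$)
$q + O{\left(65,18 \right)} = \frac{43403}{63} - 14 = \frac{42521}{63}$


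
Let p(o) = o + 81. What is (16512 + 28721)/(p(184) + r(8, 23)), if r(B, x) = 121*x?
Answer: 45233/3048 ≈ 14.840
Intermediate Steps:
p(o) = 81 + o
(16512 + 28721)/(p(184) + r(8, 23)) = (16512 + 28721)/((81 + 184) + 121*23) = 45233/(265 + 2783) = 45233/3048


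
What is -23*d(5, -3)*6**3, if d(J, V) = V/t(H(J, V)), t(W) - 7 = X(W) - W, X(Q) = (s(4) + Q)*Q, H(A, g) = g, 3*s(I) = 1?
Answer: 828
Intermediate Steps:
s(I) = 1/3 (s(I) = (1/3)*1 = 1/3)
X(Q) = Q*(1/3 + Q) (X(Q) = (1/3 + Q)*Q = Q*(1/3 + Q))
t(W) = 7 - W + W*(1/3 + W) (t(W) = 7 + (W*(1/3 + W) - W) = 7 + (-W + W*(1/3 + W)) = 7 - W + W*(1/3 + W))
d(J, V) = V/(7 + V**2 - 2*V/3)
-23*d(5, -3)*6**3 = -69*(-3)/(21 - 2*(-3) + 3*(-3)**2)*6**3 = -69*(-3)/(21 + 6 + 3*9)*216 = -69*(-3)/(21 + 6 + 27)*216 = -69*(-3)/54*216 = -23*(-1/6)*216 = (23/6)*216 = 828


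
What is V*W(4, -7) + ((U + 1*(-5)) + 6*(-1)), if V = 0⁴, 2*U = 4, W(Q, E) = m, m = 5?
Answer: -9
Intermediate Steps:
W(Q, E) = 5
U = 2 (U = (½)*4 = 2)
V = 0
V*W(4, -7) + ((U + 1*(-5)) + 6*(-1)) = 0*5 + ((2 + 1*(-5)) + 6*(-1)) = 0 + ((2 - 5) - 6) = 0 + (-3 - 6) = 0 - 9 = -9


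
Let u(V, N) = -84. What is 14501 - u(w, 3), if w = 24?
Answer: 14585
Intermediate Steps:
14501 - u(w, 3) = 14501 - 1*(-84) = 14501 + 84 = 14585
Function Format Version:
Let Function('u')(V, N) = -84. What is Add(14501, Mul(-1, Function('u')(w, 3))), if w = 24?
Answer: 14585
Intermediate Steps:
Add(14501, Mul(-1, Function('u')(w, 3))) = Add(14501, Mul(-1, -84)) = Add(14501, 84) = 14585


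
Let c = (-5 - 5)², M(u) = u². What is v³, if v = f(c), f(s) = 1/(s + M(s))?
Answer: 1/1030301000000 ≈ 9.7059e-13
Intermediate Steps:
c = 100 (c = (-10)² = 100)
f(s) = 1/(s + s²)
v = 1/10100 (v = 1/(100*(1 + 100)) = (1/100)/101 = (1/100)*(1/101) = 1/10100 ≈ 9.9010e-5)
v³ = (1/10100)³ = 1/1030301000000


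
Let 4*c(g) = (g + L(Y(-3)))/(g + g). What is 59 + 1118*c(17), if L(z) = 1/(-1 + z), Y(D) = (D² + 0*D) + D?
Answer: 34067/170 ≈ 200.39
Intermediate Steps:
Y(D) = D + D² (Y(D) = (D² + 0) + D = D² + D = D + D²)
c(g) = (⅕ + g)/(8*g) (c(g) = ((g + 1/(-1 - 3*(1 - 3)))/(g + g))/4 = ((g + 1/(-1 - 3*(-2)))/((2*g)))/4 = ((g + 1/(-1 + 6))*(1/(2*g)))/4 = ((g + 1/5)*(1/(2*g)))/4 = ((g + ⅕)*(1/(2*g)))/4 = ((⅕ + g)*(1/(2*g)))/4 = ((⅕ + g)/(2*g))/4 = (⅕ + g)/(8*g))
59 + 1118*c(17) = 59 + 1118*((1/40)*(1 + 5*17)/17) = 59 + 1118*((1/40)*(1/17)*(1 + 85)) = 59 + 1118*((1/40)*(1/17)*86) = 59 + 1118*(43/340) = 59 + 24037/170 = 34067/170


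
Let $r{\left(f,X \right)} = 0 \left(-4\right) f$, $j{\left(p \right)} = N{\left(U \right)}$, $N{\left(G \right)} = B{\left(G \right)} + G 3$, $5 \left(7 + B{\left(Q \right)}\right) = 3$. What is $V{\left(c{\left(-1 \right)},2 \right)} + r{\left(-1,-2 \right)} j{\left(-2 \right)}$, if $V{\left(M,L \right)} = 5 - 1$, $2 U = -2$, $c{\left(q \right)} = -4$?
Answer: $4$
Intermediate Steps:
$B{\left(Q \right)} = - \frac{32}{5}$ ($B{\left(Q \right)} = -7 + \frac{1}{5} \cdot 3 = -7 + \frac{3}{5} = - \frac{32}{5}$)
$U = -1$ ($U = \frac{1}{2} \left(-2\right) = -1$)
$V{\left(M,L \right)} = 4$ ($V{\left(M,L \right)} = 5 - 1 = 4$)
$N{\left(G \right)} = - \frac{32}{5} + 3 G$ ($N{\left(G \right)} = - \frac{32}{5} + G 3 = - \frac{32}{5} + 3 G$)
$j{\left(p \right)} = - \frac{47}{5}$ ($j{\left(p \right)} = - \frac{32}{5} + 3 \left(-1\right) = - \frac{32}{5} - 3 = - \frac{47}{5}$)
$r{\left(f,X \right)} = 0$ ($r{\left(f,X \right)} = 0 f = 0$)
$V{\left(c{\left(-1 \right)},2 \right)} + r{\left(-1,-2 \right)} j{\left(-2 \right)} = 4 + 0 \left(- \frac{47}{5}\right) = 4 + 0 = 4$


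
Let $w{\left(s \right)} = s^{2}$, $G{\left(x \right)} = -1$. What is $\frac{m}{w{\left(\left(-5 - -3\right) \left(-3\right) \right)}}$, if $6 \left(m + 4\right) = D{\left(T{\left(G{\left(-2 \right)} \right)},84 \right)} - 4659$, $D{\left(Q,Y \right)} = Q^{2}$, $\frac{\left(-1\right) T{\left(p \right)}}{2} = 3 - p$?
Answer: $- \frac{4619}{216} \approx -21.384$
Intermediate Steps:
$T{\left(p \right)} = -6 + 2 p$ ($T{\left(p \right)} = - 2 \left(3 - p\right) = -6 + 2 p$)
$m = - \frac{4619}{6}$ ($m = -4 + \frac{\left(-6 + 2 \left(-1\right)\right)^{2} - 4659}{6} = -4 + \frac{\left(-6 - 2\right)^{2} - 4659}{6} = -4 + \frac{\left(-8\right)^{2} - 4659}{6} = -4 + \frac{64 - 4659}{6} = -4 + \frac{1}{6} \left(-4595\right) = -4 - \frac{4595}{6} = - \frac{4619}{6} \approx -769.83$)
$\frac{m}{w{\left(\left(-5 - -3\right) \left(-3\right) \right)}} = - \frac{4619}{6 \left(\left(-5 - -3\right) \left(-3\right)\right)^{2}} = - \frac{4619}{6 \left(\left(-5 + 3\right) \left(-3\right)\right)^{2}} = - \frac{4619}{6 \left(\left(-2\right) \left(-3\right)\right)^{2}} = - \frac{4619}{6 \cdot 6^{2}} = - \frac{4619}{6 \cdot 36} = \left(- \frac{4619}{6}\right) \frac{1}{36} = - \frac{4619}{216}$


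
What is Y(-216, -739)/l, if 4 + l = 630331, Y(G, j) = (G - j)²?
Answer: 273529/630327 ≈ 0.43395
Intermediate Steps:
l = 630327 (l = -4 + 630331 = 630327)
Y(-216, -739)/l = (-216 - 1*(-739))²/630327 = (-216 + 739)²*(1/630327) = 523²*(1/630327) = 273529*(1/630327) = 273529/630327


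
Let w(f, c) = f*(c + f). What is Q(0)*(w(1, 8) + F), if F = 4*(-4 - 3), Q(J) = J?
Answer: 0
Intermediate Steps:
F = -28 (F = 4*(-7) = -28)
Q(0)*(w(1, 8) + F) = 0*(1*(8 + 1) - 28) = 0*(1*9 - 28) = 0*(9 - 28) = 0*(-19) = 0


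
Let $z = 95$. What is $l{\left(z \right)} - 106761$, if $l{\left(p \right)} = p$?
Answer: $-106666$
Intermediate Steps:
$l{\left(z \right)} - 106761 = 95 - 106761 = -106666$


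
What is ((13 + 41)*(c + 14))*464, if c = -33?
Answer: -476064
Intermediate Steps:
((13 + 41)*(c + 14))*464 = ((13 + 41)*(-33 + 14))*464 = (54*(-19))*464 = -1026*464 = -476064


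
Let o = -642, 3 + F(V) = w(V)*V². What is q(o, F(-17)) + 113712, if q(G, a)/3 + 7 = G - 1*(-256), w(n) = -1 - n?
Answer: 112533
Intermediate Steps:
F(V) = -3 + V²*(-1 - V) (F(V) = -3 + (-1 - V)*V² = -3 + V²*(-1 - V))
q(G, a) = 747 + 3*G (q(G, a) = -21 + 3*(G - 1*(-256)) = -21 + 3*(G + 256) = -21 + 3*(256 + G) = -21 + (768 + 3*G) = 747 + 3*G)
q(o, F(-17)) + 113712 = (747 + 3*(-642)) + 113712 = (747 - 1926) + 113712 = -1179 + 113712 = 112533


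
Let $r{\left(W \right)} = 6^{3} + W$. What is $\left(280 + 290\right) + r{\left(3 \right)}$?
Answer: $789$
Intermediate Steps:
$r{\left(W \right)} = 216 + W$
$\left(280 + 290\right) + r{\left(3 \right)} = \left(280 + 290\right) + \left(216 + 3\right) = 570 + 219 = 789$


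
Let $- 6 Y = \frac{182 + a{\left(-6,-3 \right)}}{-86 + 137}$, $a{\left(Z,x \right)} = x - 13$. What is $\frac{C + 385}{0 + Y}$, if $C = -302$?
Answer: $-153$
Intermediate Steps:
$a{\left(Z,x \right)} = -13 + x$
$Y = - \frac{83}{153}$ ($Y = - \frac{\left(182 - 16\right) \frac{1}{-86 + 137}}{6} = - \frac{\left(182 - 16\right) \frac{1}{51}}{6} = - \frac{166 \cdot \frac{1}{51}}{6} = \left(- \frac{1}{6}\right) \frac{166}{51} = - \frac{83}{153} \approx -0.54248$)
$\frac{C + 385}{0 + Y} = \frac{-302 + 385}{0 - \frac{83}{153}} = \frac{83}{- \frac{83}{153}} = 83 \left(- \frac{153}{83}\right) = -153$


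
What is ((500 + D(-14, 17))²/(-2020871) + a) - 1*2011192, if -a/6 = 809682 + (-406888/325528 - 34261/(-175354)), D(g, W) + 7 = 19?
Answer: -1151768669421622364079/167669542934579 ≈ -6.8693e+6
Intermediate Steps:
D(g, W) = 12 (D(g, W) = -7 + 19 = 12)
a = -17332021283871915/3567664807 (a = -6*(809682 + (-406888/325528 - 34261/(-175354))) = -6*(809682 + (-406888*1/325528 - 34261*(-1/175354))) = -6*(809682 + (-50861/40691 + 34261/175354)) = -6*(809682 - 7524565443/7135329614) = -6*5777340427957305/7135329614 = -17332021283871915/3567664807 ≈ -4.8581e+6)
((500 + D(-14, 17))²/(-2020871) + a) - 1*2011192 = ((500 + 12)²/(-2020871) - 17332021283871915/3567664807) - 1*2011192 = (512²*(-1/2020871) - 17332021283871915/3567664807) - 2011192 = (262144*(-1/2020871) - 17332021283871915/3567664807) - 2011192 = (-262144/2020871 - 17332021283871915/3567664807) - 2011192 = -814553026027940555911/167669542934579 - 2011192 = -1151768669421622364079/167669542934579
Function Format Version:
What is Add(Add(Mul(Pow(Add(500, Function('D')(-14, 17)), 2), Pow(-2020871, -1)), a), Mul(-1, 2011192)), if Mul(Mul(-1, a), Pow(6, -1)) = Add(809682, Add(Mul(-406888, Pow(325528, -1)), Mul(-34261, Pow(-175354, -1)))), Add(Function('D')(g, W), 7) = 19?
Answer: Rational(-1151768669421622364079, 167669542934579) ≈ -6.8693e+6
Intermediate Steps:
Function('D')(g, W) = 12 (Function('D')(g, W) = Add(-7, 19) = 12)
a = Rational(-17332021283871915, 3567664807) (a = Mul(-6, Add(809682, Add(Mul(-406888, Pow(325528, -1)), Mul(-34261, Pow(-175354, -1))))) = Mul(-6, Add(809682, Add(Mul(-406888, Rational(1, 325528)), Mul(-34261, Rational(-1, 175354))))) = Mul(-6, Add(809682, Add(Rational(-50861, 40691), Rational(34261, 175354)))) = Mul(-6, Add(809682, Rational(-7524565443, 7135329614))) = Mul(-6, Rational(5777340427957305, 7135329614)) = Rational(-17332021283871915, 3567664807) ≈ -4.8581e+6)
Add(Add(Mul(Pow(Add(500, Function('D')(-14, 17)), 2), Pow(-2020871, -1)), a), Mul(-1, 2011192)) = Add(Add(Mul(Pow(Add(500, 12), 2), Pow(-2020871, -1)), Rational(-17332021283871915, 3567664807)), Mul(-1, 2011192)) = Add(Add(Mul(Pow(512, 2), Rational(-1, 2020871)), Rational(-17332021283871915, 3567664807)), -2011192) = Add(Add(Mul(262144, Rational(-1, 2020871)), Rational(-17332021283871915, 3567664807)), -2011192) = Add(Add(Rational(-262144, 2020871), Rational(-17332021283871915, 3567664807)), -2011192) = Add(Rational(-814553026027940555911, 167669542934579), -2011192) = Rational(-1151768669421622364079, 167669542934579)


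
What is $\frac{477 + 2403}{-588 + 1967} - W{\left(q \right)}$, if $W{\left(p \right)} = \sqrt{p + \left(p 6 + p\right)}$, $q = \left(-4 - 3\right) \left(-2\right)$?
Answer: $\frac{2880}{1379} - 4 \sqrt{7} \approx -8.4945$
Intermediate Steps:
$q = 14$ ($q = \left(-7\right) \left(-2\right) = 14$)
$W{\left(p \right)} = 2 \sqrt{2} \sqrt{p}$ ($W{\left(p \right)} = \sqrt{p + \left(6 p + p\right)} = \sqrt{p + 7 p} = \sqrt{8 p} = 2 \sqrt{2} \sqrt{p}$)
$\frac{477 + 2403}{-588 + 1967} - W{\left(q \right)} = \frac{477 + 2403}{-588 + 1967} - 2 \sqrt{2} \sqrt{14} = \frac{2880}{1379} - 4 \sqrt{7}$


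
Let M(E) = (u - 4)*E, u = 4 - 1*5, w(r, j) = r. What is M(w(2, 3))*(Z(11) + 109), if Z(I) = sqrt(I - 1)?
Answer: -1090 - 10*sqrt(10) ≈ -1121.6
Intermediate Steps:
u = -1 (u = 4 - 5 = -1)
Z(I) = sqrt(-1 + I)
M(E) = -5*E (M(E) = (-1 - 4)*E = -5*E)
M(w(2, 3))*(Z(11) + 109) = (-5*2)*(sqrt(-1 + 11) + 109) = -10*(sqrt(10) + 109) = -10*(109 + sqrt(10)) = -1090 - 10*sqrt(10)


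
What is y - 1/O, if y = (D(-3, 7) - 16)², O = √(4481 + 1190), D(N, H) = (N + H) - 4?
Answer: 256 - √5671/5671 ≈ 255.99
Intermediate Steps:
D(N, H) = -4 + H + N (D(N, H) = (H + N) - 4 = -4 + H + N)
O = √5671 ≈ 75.306
y = 256 (y = ((-4 + 7 - 3) - 16)² = (0 - 16)² = (-16)² = 256)
y - 1/O = 256 - 1/(√5671) = 256 - √5671/5671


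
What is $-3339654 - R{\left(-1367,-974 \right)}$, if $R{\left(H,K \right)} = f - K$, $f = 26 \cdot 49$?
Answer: $-3341902$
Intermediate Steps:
$f = 1274$
$R{\left(H,K \right)} = 1274 - K$
$-3339654 - R{\left(-1367,-974 \right)} = -3339654 - \left(1274 - -974\right) = -3339654 - \left(1274 + 974\right) = -3339654 - 2248 = -3341902$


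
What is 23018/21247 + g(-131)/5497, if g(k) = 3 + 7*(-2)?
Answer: 126296229/116794759 ≈ 1.0814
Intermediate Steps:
g(k) = -11 (g(k) = 3 - 14 = -11)
23018/21247 + g(-131)/5497 = 23018/21247 - 11/5497 = 126296229/116794759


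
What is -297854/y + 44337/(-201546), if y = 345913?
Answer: -25122675655/23239127166 ≈ -1.0811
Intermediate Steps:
-297854/y + 44337/(-201546) = -297854/345913 + 44337/(-201546) = -297854*1/345913 + 44337*(-1/201546) = -297854/345913 - 14779/67182 = -25122675655/23239127166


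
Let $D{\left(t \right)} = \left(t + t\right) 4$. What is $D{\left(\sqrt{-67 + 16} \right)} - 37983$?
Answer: $-37983 + 8 i \sqrt{51} \approx -37983.0 + 57.131 i$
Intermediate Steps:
$D{\left(t \right)} = 8 t$ ($D{\left(t \right)} = 2 t 4 = 8 t$)
$D{\left(\sqrt{-67 + 16} \right)} - 37983 = 8 \sqrt{-67 + 16} - 37983 = 8 \sqrt{-51} - 37983 = 8 i \sqrt{51} - 37983 = -37983 + 8 i \sqrt{51}$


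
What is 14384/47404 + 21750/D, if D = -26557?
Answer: -162260278/314727007 ≈ -0.51556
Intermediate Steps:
14384/47404 + 21750/D = 14384/47404 + 21750/(-26557) = 14384*(1/47404) + 21750*(-1/26557) = 3596/11851 - 21750/26557 = -162260278/314727007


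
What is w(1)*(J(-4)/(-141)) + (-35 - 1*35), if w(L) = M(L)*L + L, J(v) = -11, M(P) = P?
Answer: -9848/141 ≈ -69.844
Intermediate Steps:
w(L) = L + L² (w(L) = L*L + L = L² + L = L + L²)
w(1)*(J(-4)/(-141)) + (-35 - 1*35) = (1*(1 + 1))*(-11/(-141)) + (-35 - 1*35) = (1*2)*(-11*(-1/141)) + (-35 - 35) = 2*(11/141) - 70 = 22/141 - 70 = -9848/141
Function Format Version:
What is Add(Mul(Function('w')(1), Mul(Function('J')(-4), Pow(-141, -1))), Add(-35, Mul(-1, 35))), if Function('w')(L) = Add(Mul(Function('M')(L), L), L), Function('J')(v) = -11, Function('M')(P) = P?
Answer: Rational(-9848, 141) ≈ -69.844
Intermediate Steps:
Function('w')(L) = Add(L, Pow(L, 2)) (Function('w')(L) = Add(Mul(L, L), L) = Add(Pow(L, 2), L) = Add(L, Pow(L, 2)))
Add(Mul(Function('w')(1), Mul(Function('J')(-4), Pow(-141, -1))), Add(-35, Mul(-1, 35))) = Add(Mul(Mul(1, Add(1, 1)), Mul(-11, Pow(-141, -1))), Add(-35, Mul(-1, 35))) = Add(Mul(Mul(1, 2), Mul(-11, Rational(-1, 141))), Add(-35, -35)) = Add(Mul(2, Rational(11, 141)), -70) = Add(Rational(22, 141), -70) = Rational(-9848, 141)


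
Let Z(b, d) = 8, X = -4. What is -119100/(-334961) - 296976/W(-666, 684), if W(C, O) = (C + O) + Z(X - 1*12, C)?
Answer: -49736140668/4354493 ≈ -11422.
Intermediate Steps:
W(C, O) = 8 + C + O (W(C, O) = (C + O) + 8 = 8 + C + O)
-119100/(-334961) - 296976/W(-666, 684) = -119100/(-334961) - 296976/(8 - 666 + 684) = -119100*(-1/334961) - 296976/26 = 119100/334961 - 296976*1/26 = 119100/334961 - 148488/13 = -49736140668/4354493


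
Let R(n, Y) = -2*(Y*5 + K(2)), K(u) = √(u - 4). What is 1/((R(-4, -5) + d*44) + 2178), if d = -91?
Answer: I/(2*(√2 - 888*I)) ≈ -0.00056306 + 8.9672e-7*I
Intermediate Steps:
K(u) = √(-4 + u)
R(n, Y) = -10*Y - 2*I*√2 (R(n, Y) = -2*(Y*5 + √(-4 + 2)) = -2*(5*Y + √(-2)) = -2*(5*Y + I*√2) = -10*Y - 2*I*√2)
1/((R(-4, -5) + d*44) + 2178) = 1/(((-10*(-5) - 2*I*√2) - 91*44) + 2178) = 1/(((50 - 2*I*√2) - 4004) + 2178) = 1/((-3954 - 2*I*√2) + 2178) = 1/(-1776 - 2*I*√2)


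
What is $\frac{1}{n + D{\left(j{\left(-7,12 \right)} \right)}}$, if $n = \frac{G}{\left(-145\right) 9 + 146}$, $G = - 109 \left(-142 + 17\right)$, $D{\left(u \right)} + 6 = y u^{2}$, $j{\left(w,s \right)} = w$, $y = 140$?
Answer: $\frac{1159}{7930161} \approx 0.00014615$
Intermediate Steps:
$D{\left(u \right)} = -6 + 140 u^{2}$
$G = 13625$ ($G = \left(-109\right) \left(-125\right) = 13625$)
$n = - \frac{13625}{1159}$ ($n = \frac{13625}{\left(-145\right) 9 + 146} = \frac{13625}{-1305 + 146} = \frac{13625}{-1159} = 13625 \left(- \frac{1}{1159}\right) = - \frac{13625}{1159} \approx -11.756$)
$\frac{1}{n + D{\left(j{\left(-7,12 \right)} \right)}} = \frac{1}{- \frac{13625}{1159} - \left(6 - 140 \left(-7\right)^{2}\right)} = \frac{1}{- \frac{13625}{1159} + \left(-6 + 140 \cdot 49\right)} = \frac{1}{- \frac{13625}{1159} + \left(-6 + 6860\right)} = \frac{1}{- \frac{13625}{1159} + 6854} = \frac{1}{\frac{7930161}{1159}} = \frac{1159}{7930161}$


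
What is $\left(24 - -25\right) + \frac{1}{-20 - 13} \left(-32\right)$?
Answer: $\frac{1649}{33} \approx 49.97$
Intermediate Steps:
$\left(24 - -25\right) + \frac{1}{-20 - 13} \left(-32\right) = \left(24 + 25\right) + \frac{1}{-33} \left(-32\right) = 49 - - \frac{32}{33} = 49 + \frac{32}{33} = \frac{1649}{33}$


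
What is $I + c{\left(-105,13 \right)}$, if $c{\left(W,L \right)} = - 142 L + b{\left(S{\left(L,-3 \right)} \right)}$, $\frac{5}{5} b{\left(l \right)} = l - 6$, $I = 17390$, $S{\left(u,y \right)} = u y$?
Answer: $15499$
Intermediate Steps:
$b{\left(l \right)} = -6 + l$ ($b{\left(l \right)} = l - 6 = -6 + l$)
$c{\left(W,L \right)} = -6 - 145 L$ ($c{\left(W,L \right)} = - 142 L + \left(-6 + L \left(-3\right)\right) = - 142 L - \left(6 + 3 L\right) = -6 - 145 L$)
$I + c{\left(-105,13 \right)} = 17390 - 1891 = 15499$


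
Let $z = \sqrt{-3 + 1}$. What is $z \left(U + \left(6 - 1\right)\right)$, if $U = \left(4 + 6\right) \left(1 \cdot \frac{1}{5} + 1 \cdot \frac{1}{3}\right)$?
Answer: $\frac{31 i \sqrt{2}}{3} \approx 14.614 i$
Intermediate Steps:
$U = \frac{16}{3}$ ($U = 10 \left(1 \cdot \frac{1}{5} + 1 \cdot \frac{1}{3}\right) = 10 \left(\frac{1}{5} + \frac{1}{3}\right) = 10 \cdot \frac{8}{15} = \frac{16}{3} \approx 5.3333$)
$z = i \sqrt{2}$ ($z = \sqrt{-2} = i \sqrt{2} \approx 1.4142 i$)
$z \left(U + \left(6 - 1\right)\right) = i \sqrt{2} \left(\frac{16}{3} + \left(6 - 1\right)\right) = i \sqrt{2} \left(\frac{16}{3} + 5\right) = i \sqrt{2} \cdot \frac{31}{3} = \frac{31 i \sqrt{2}}{3}$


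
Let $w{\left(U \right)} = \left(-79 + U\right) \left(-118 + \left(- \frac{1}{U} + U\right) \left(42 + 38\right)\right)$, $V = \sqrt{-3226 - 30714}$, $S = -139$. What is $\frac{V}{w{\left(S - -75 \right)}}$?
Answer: $\frac{8 i \sqrt{8485}}{2995421} \approx 0.00024601 i$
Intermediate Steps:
$V = 2 i \sqrt{8485}$ ($V = \sqrt{-33940} = 2 i \sqrt{8485} \approx 184.23 i$)
$w{\left(U \right)} = \left(-79 + U\right) \left(-118 - \frac{80}{U} + 80 U\right)$ ($w{\left(U \right)} = \left(-79 + U\right) \left(-118 + \left(U - \frac{1}{U}\right) 80\right) = \left(-79 + U\right) \left(-118 + \left(- \frac{80}{U} + 80 U\right)\right) = \left(-79 + U\right) \left(-118 - \frac{80}{U} + 80 U\right)$)
$\frac{V}{w{\left(S - -75 \right)}} = \frac{2 i \sqrt{8485}}{9242 - 6438 \left(-139 - -75\right) + 80 \left(-139 - -75\right)^{2} + \frac{6320}{-139 - -75}} = \frac{2 i \sqrt{8485}}{9242 - 6438 \left(-139 + 75\right) + 80 \left(-139 + 75\right)^{2} + \frac{6320}{-139 + 75}} = \frac{2 i \sqrt{8485}}{9242 - -412032 + 80 \left(-64\right)^{2} + \frac{6320}{-64}} = \frac{2 i \sqrt{8485}}{9242 + 412032 + 80 \cdot 4096 + 6320 \left(- \frac{1}{64}\right)} = \frac{2 i \sqrt{8485}}{9242 + 412032 + 327680 - \frac{395}{4}} = \frac{2 i \sqrt{8485}}{\frac{2995421}{4}} = 2 i \sqrt{8485} \cdot \frac{4}{2995421} = \frac{8 i \sqrt{8485}}{2995421}$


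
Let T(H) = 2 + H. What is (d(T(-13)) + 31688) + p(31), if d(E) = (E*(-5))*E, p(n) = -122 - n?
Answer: 30930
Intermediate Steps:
d(E) = -5*E**2 (d(E) = (-5*E)*E = -5*E**2)
(d(T(-13)) + 31688) + p(31) = (-5*(2 - 13)**2 + 31688) + (-122 - 1*31) = (-5*(-11)**2 + 31688) + (-122 - 31) = (-5*121 + 31688) - 153 = (-605 + 31688) - 153 = 31083 - 153 = 30930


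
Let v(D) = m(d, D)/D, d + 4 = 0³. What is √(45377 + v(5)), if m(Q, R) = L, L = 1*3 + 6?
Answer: √1134470/5 ≈ 213.02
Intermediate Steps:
d = -4 (d = -4 + 0³ = -4 + 0 = -4)
L = 9 (L = 3 + 6 = 9)
m(Q, R) = 9
v(D) = 9/D
√(45377 + v(5)) = √(45377 + 9/5) = √(226894/5) = √1134470/5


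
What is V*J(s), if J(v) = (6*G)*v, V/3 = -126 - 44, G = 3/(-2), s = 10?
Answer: 45900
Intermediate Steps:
G = -3/2 (G = 3*(-1/2) = -3/2 ≈ -1.5000)
V = -510 (V = 3*(-126 - 44) = 3*(-170) = -510)
J(v) = -9*v (J(v) = (6*(-3/2))*v = -9*v)
V*J(s) = -(-4590)*10 = -510*(-90) = 45900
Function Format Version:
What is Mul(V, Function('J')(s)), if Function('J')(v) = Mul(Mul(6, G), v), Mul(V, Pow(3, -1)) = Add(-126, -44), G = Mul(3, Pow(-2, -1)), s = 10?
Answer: 45900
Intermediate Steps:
G = Rational(-3, 2) (G = Mul(3, Rational(-1, 2)) = Rational(-3, 2) ≈ -1.5000)
V = -510 (V = Mul(3, Add(-126, -44)) = Mul(3, -170) = -510)
Function('J')(v) = Mul(-9, v) (Function('J')(v) = Mul(Mul(6, Rational(-3, 2)), v) = Mul(-9, v))
Mul(V, Function('J')(s)) = Mul(-510, Mul(-9, 10)) = Mul(-510, -90) = 45900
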